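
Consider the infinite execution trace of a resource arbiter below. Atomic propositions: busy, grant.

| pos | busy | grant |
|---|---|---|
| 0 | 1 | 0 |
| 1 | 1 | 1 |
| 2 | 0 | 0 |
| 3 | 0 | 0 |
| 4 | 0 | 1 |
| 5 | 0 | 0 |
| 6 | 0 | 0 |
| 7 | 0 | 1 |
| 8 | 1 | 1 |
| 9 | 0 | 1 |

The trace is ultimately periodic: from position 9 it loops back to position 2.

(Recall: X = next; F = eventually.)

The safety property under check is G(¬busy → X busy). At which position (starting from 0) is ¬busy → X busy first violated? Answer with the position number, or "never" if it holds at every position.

Check ¬busy → X busy at each position in order: 0 ✓, 1 ✓.
At position 2 the labels are {} and the next position 3 has {}, so ¬busy → X busy is false there. This is the first violation.

2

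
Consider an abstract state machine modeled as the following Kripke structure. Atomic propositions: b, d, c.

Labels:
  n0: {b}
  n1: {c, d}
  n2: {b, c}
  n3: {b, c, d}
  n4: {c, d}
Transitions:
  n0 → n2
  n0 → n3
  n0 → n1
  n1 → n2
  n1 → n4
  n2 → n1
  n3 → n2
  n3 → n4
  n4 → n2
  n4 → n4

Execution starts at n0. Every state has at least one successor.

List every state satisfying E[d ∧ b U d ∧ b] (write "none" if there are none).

{n3}

States satisfying d ∧ b: {n3}.
States satisfying E[d ∧ b U d ∧ b]: {n3}.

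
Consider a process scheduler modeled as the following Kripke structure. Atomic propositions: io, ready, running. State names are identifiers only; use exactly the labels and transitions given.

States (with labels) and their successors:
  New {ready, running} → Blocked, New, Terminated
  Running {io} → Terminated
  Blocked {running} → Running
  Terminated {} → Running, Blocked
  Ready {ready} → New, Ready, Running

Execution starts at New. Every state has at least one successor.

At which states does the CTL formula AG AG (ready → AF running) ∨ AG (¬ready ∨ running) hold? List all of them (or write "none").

States satisfying AG (ready → AF running): {New, Running, Blocked, Terminated}.
States satisfying AG AG (ready → AF running): {New, Running, Blocked, Terminated}.
States satisfying ¬ready ∨ running: {New, Running, Blocked, Terminated}.
States satisfying AG (¬ready ∨ running): {New, Running, Blocked, Terminated}.
States satisfying AG AG (ready → AF running) ∨ AG (¬ready ∨ running): {New, Running, Blocked, Terminated}.

{New, Running, Blocked, Terminated}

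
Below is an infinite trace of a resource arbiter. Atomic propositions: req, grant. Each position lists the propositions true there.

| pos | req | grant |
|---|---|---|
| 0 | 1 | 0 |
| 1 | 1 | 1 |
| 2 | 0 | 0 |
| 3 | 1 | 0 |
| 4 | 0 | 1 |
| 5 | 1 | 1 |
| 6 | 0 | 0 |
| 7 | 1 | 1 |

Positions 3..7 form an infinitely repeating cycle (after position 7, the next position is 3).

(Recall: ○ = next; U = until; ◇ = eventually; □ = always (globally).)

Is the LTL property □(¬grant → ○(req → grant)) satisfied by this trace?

¬grant → ○(req → grant) must hold at every position from 0 onward. It fails at position 2, so □(¬grant → ○(req → grant)) is false.
Positions where ¬grant holds: 0, 2, 3, 6.
Check ○(req → grant) at each: 0→ok, 2→fails, 3→ok, 6→ok.

No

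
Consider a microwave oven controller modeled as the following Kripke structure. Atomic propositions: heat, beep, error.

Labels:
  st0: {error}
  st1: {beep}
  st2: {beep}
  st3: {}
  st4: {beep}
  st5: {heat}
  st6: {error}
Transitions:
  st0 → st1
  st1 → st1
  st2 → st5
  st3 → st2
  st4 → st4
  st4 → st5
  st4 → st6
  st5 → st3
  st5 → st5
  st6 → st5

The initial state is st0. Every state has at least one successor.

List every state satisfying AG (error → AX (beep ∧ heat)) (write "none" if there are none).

States satisfying error → AX (beep ∧ heat): {st1, st2, st3, st4, st5}.
States satisfying AG (error → AX (beep ∧ heat)): {st1, st2, st3, st5}.

{st1, st2, st3, st5}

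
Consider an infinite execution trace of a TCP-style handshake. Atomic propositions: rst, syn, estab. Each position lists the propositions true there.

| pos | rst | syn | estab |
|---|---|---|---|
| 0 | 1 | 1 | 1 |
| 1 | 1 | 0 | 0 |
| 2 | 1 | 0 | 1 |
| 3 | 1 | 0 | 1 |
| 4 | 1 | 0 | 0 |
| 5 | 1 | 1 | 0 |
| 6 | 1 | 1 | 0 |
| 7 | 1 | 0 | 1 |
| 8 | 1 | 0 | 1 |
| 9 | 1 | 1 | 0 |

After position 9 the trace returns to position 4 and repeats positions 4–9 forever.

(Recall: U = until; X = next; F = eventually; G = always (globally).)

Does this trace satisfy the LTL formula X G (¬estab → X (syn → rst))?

The position after 0 is 1; G (¬estab → X (syn → rst)) is true there.

Holds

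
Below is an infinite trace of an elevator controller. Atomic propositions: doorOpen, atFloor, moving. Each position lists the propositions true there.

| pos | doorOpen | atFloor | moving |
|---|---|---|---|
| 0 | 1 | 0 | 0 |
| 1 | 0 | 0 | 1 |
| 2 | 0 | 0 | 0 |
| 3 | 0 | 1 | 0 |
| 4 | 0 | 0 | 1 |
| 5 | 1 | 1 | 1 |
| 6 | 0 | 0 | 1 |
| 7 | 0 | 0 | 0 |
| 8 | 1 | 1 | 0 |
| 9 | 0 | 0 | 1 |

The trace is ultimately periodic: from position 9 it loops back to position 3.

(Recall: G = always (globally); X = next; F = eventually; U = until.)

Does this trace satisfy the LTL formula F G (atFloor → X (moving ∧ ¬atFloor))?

G (atFloor → X (moving ∧ ¬atFloor)) holds at position 0, which is reachable from 0, so F G (atFloor → X (moving ∧ ¬atFloor)) holds.

Satisfied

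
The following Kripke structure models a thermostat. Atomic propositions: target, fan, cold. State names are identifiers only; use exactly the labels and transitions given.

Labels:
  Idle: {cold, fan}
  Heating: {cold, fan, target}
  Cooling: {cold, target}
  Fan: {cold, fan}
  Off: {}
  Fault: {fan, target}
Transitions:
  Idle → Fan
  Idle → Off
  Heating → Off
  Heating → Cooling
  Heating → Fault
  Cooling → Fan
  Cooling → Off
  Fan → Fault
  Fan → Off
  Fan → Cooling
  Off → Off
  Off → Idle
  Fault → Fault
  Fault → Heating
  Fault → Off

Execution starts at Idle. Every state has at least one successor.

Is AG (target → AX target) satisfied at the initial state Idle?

Violated

States satisfying target → AX target: {Idle, Fan, Off}.
States satisfying AG (target → AX target): ∅.
Cooling is reachable from Idle and violates target → AX target, so AG fails at Idle.
Idle ∉ Sat(AG (target → AX target)).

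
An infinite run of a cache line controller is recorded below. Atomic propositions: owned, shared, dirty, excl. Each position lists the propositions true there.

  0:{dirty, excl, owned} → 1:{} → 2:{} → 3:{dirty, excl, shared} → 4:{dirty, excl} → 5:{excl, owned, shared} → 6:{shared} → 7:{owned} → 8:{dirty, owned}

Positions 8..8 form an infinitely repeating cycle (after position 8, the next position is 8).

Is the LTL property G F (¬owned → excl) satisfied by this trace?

Holds

F (¬owned → excl) holds at every position 0..8, and those are all positions ever visited, so G F (¬owned → excl) holds.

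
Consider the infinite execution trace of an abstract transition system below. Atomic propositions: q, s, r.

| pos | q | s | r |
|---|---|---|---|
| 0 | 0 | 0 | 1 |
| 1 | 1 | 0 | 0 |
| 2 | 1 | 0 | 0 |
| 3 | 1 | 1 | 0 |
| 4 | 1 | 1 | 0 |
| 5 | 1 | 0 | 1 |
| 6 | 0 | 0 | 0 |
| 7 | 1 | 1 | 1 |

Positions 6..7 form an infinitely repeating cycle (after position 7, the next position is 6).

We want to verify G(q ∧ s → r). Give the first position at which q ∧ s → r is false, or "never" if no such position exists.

3

Check q ∧ s → r at each position in order: 0 ✓, 1 ✓, 2 ✓.
At position 3 the labels are {q, s}, so q ∧ s → r is false there. This is the first violation.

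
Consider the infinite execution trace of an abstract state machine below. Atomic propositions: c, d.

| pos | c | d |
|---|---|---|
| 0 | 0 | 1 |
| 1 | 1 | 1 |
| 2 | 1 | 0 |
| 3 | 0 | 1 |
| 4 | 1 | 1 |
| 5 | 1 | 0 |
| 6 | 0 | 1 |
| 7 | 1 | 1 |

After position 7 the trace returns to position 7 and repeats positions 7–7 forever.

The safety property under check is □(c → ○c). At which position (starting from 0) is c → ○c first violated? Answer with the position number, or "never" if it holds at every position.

Check c → ○c at each position in order: 0 ✓, 1 ✓.
At position 2 the labels are {c} and the next position 3 has {d}, so c → ○c is false there. This is the first violation.

2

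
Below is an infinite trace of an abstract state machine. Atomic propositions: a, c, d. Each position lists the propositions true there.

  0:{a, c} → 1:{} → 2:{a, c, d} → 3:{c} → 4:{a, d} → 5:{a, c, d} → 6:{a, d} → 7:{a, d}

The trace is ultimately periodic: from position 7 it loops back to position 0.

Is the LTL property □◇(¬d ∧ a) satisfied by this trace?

Satisfied

◇(¬d ∧ a) holds at every position 0..7, and those are all positions ever visited, so □◇(¬d ∧ a) holds.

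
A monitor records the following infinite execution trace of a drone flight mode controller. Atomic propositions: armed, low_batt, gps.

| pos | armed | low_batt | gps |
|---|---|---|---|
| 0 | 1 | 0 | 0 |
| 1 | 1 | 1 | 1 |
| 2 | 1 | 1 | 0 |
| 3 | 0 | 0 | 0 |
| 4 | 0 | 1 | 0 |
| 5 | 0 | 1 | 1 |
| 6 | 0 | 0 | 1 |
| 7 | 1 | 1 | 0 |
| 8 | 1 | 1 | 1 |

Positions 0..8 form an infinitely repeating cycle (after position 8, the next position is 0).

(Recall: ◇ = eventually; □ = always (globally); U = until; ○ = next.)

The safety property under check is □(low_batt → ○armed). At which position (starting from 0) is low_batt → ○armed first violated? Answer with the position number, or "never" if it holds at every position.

Check low_batt → ○armed at each position in order: 0 ✓, 1 ✓.
At position 2 the labels are {armed, low_batt} and the next position 3 has {}, so low_batt → ○armed is false there. This is the first violation.

2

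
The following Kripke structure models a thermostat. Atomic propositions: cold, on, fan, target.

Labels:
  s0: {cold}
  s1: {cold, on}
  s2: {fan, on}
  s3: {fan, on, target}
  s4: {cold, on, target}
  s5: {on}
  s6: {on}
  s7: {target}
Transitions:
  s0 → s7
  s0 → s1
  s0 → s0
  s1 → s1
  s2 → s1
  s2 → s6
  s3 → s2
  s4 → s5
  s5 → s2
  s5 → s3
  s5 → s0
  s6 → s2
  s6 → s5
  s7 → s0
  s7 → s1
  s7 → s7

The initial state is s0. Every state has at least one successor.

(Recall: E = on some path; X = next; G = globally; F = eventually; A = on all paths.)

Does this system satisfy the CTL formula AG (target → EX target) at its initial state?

Satisfied

States satisfying target → EX target: {s0, s1, s2, s5, s6, s7}.
States satisfying AG (target → EX target): {s0, s1, s7}.
Every state reachable from s0 satisfies target → EX target.
s0 ∈ Sat(AG (target → EX target)).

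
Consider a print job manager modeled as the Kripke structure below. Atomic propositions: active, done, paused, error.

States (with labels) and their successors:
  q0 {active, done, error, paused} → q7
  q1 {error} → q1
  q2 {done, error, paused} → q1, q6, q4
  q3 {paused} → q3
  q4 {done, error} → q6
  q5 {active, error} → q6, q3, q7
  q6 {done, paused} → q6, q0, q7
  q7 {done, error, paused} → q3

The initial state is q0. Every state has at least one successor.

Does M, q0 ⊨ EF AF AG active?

Does not hold

States satisfying AF AG active: ∅.
States satisfying EF AF AG active: ∅.
No suitable path/successor from q0 witnesses the formula.
q0 ∉ Sat(EF AF AG active).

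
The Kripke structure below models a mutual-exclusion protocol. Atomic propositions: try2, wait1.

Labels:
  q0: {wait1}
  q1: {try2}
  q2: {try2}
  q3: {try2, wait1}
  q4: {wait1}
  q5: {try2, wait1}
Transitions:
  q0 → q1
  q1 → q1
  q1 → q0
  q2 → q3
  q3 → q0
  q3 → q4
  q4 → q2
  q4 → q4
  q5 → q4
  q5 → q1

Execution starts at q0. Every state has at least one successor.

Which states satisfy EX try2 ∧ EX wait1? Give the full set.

States satisfying try2: {q1, q2, q3, q5}.
States satisfying EX try2: {q0, q1, q2, q4, q5}.
States satisfying wait1: {q0, q3, q4, q5}.
States satisfying EX wait1: {q1, q2, q3, q4, q5}.
States satisfying EX try2 ∧ EX wait1: {q1, q2, q4, q5}.

{q1, q2, q4, q5}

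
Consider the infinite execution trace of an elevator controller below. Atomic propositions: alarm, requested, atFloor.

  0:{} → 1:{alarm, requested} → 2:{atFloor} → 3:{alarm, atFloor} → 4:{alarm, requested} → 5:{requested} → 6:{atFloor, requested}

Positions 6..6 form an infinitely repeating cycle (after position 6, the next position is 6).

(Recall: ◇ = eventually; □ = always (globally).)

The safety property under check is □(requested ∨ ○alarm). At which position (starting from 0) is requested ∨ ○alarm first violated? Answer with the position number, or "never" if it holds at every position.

never

requested ∨ ○alarm holds at every position 0..6, and those are all the positions the trace ever visits, so the invariant □(requested ∨ ○alarm) is never violated.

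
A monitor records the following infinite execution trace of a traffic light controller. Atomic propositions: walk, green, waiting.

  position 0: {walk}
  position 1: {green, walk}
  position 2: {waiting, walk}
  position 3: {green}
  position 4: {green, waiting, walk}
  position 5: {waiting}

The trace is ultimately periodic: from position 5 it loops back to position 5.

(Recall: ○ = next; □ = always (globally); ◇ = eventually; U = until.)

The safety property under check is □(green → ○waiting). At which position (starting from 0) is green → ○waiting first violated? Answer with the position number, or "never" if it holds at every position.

never

green → ○waiting holds at every position 0..5, and those are all the positions the trace ever visits, so the invariant □(green → ○waiting) is never violated.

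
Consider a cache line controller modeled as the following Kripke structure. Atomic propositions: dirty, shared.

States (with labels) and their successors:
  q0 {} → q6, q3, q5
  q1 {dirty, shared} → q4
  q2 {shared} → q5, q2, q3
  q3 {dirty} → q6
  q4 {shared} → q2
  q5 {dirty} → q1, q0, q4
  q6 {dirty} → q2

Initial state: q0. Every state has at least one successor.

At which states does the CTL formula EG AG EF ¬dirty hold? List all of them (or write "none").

{q0, q1, q2, q3, q4, q5, q6}

States satisfying AG EF ¬dirty: {q0, q1, q2, q3, q4, q5, q6}.
States satisfying EG AG EF ¬dirty: {q0, q1, q2, q3, q4, q5, q6}.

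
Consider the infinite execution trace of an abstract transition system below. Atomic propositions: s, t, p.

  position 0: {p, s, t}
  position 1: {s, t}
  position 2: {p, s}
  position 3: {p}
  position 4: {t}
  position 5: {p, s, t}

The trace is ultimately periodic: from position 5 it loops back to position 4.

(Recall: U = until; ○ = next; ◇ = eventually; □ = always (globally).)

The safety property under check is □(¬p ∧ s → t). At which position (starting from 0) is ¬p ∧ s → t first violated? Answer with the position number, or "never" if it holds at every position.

never

¬p ∧ s → t holds at every position 0..5, and those are all the positions the trace ever visits, so the invariant □(¬p ∧ s → t) is never violated.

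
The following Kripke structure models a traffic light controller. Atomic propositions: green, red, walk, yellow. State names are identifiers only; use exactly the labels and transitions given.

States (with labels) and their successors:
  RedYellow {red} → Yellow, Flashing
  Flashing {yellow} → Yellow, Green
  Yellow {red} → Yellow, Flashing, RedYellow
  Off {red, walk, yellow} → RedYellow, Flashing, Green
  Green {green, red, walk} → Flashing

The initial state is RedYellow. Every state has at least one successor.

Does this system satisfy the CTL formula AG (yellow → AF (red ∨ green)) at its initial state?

States satisfying yellow → AF (red ∨ green): {RedYellow, Flashing, Yellow, Off, Green}.
States satisfying AG (yellow → AF (red ∨ green)): {RedYellow, Flashing, Yellow, Off, Green}.
Every state reachable from RedYellow satisfies yellow → AF (red ∨ green).
RedYellow ∈ Sat(AG (yellow → AF (red ∨ green))).

Yes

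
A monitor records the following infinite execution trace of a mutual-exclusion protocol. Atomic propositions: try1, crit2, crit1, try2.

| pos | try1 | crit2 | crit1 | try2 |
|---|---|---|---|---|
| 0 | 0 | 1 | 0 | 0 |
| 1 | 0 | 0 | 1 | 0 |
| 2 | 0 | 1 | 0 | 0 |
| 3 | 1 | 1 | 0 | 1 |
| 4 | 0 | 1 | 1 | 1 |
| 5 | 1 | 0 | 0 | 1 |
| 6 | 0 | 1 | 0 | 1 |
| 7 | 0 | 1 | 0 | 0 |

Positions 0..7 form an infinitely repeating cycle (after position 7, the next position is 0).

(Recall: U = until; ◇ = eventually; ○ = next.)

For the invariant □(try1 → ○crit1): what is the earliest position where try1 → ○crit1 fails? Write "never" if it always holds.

Check try1 → ○crit1 at each position in order: 0 ✓, 1 ✓, 2 ✓, 3 ✓, 4 ✓.
At position 5 the labels are {try1, try2} and the next position 6 has {crit2, try2}, so try1 → ○crit1 is false there. This is the first violation.

5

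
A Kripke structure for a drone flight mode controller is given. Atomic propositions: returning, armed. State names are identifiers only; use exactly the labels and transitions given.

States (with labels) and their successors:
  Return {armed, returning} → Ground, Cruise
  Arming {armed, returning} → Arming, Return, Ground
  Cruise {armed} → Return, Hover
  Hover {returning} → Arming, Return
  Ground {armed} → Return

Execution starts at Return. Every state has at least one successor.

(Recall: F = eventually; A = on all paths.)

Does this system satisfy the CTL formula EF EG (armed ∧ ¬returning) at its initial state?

States satisfying EG (armed ∧ ¬returning): ∅.
States satisfying EF EG (armed ∧ ¬returning): ∅.
No suitable path/successor from Return witnesses the formula.
Return ∉ Sat(EF EG (armed ∧ ¬returning)).

Violated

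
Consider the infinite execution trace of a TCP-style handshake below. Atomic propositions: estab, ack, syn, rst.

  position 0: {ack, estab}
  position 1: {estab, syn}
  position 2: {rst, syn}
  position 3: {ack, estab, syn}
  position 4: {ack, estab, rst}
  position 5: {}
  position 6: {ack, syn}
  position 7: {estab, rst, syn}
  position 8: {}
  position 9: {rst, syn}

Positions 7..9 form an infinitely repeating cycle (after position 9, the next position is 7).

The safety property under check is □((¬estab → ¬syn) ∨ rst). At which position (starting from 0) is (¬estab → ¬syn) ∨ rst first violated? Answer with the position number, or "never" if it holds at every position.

6

Check (¬estab → ¬syn) ∨ rst at each position in order: 0 ✓, 1 ✓, 2 ✓, 3 ✓, 4 ✓, 5 ✓.
At position 6 the labels are {ack, syn}, so (¬estab → ¬syn) ∨ rst is false there. This is the first violation.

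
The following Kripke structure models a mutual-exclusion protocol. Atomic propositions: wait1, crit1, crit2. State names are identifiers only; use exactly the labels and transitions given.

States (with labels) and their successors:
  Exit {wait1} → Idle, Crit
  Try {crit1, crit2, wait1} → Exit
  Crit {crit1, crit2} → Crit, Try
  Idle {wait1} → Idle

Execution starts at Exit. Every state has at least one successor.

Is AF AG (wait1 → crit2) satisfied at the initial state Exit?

Does not hold

States satisfying AG (wait1 → crit2): ∅.
States satisfying AF AG (wait1 → crit2): ∅.
There is a path from Exit along which AG (wait1 → crit2) never holds.
Exit ∉ Sat(AF AG (wait1 → crit2)).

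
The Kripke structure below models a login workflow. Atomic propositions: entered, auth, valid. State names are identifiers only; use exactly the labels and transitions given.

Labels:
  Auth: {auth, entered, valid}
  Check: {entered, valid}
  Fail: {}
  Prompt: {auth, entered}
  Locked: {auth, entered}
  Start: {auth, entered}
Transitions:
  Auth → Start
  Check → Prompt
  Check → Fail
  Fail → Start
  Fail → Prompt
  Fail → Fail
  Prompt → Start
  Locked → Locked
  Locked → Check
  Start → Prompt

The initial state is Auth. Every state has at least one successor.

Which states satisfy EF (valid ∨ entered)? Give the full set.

{Auth, Check, Fail, Prompt, Locked, Start}

States satisfying valid ∨ entered: {Auth, Check, Prompt, Locked, Start}.
States satisfying EF (valid ∨ entered): {Auth, Check, Fail, Prompt, Locked, Start}.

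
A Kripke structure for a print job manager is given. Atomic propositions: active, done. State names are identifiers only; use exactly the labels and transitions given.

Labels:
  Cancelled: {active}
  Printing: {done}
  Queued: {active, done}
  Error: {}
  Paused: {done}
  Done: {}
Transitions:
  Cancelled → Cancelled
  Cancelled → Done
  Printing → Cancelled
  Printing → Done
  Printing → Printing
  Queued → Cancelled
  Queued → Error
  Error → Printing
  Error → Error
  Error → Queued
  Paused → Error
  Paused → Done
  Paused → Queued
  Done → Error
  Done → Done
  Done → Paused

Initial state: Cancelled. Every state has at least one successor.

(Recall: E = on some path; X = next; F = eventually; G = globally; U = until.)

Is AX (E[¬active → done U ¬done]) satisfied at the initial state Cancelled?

States satisfying E[¬active → done U ¬done]: {Cancelled, Printing, Queued, Error, Paused, Done}.
States satisfying AX (E[¬active → done U ¬done]): {Cancelled, Printing, Queued, Error, Paused, Done}.
Cancelled ∈ Sat(AX (E[¬active → done U ¬done])).

Satisfied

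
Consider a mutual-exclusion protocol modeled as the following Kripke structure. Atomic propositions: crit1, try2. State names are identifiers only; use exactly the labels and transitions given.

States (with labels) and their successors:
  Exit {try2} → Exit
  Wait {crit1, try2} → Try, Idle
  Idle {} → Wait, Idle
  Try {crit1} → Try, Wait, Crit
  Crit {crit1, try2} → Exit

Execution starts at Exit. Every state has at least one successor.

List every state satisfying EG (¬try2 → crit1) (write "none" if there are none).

{Exit, Wait, Try, Crit}

States satisfying ¬try2 → crit1: {Exit, Wait, Try, Crit}.
States satisfying EG (¬try2 → crit1): {Exit, Wait, Try, Crit}.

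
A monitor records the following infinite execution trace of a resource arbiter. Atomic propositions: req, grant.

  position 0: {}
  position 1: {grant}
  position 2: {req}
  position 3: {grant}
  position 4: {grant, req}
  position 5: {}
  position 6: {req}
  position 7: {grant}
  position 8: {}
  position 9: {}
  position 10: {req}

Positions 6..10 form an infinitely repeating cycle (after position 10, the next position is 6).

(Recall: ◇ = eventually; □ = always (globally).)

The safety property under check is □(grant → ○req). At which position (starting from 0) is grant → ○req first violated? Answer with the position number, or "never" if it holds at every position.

4

Check grant → ○req at each position in order: 0 ✓, 1 ✓, 2 ✓, 3 ✓.
At position 4 the labels are {grant, req} and the next position 5 has {}, so grant → ○req is false there. This is the first violation.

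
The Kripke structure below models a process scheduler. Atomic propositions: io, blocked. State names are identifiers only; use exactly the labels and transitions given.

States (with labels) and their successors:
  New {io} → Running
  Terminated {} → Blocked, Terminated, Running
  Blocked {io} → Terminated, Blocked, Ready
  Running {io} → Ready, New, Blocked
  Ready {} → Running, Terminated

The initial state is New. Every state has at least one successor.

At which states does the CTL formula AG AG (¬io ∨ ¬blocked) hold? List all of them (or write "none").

States satisfying AG (¬io ∨ ¬blocked): {New, Terminated, Blocked, Running, Ready}.
States satisfying AG AG (¬io ∨ ¬blocked): {New, Terminated, Blocked, Running, Ready}.

{New, Terminated, Blocked, Running, Ready}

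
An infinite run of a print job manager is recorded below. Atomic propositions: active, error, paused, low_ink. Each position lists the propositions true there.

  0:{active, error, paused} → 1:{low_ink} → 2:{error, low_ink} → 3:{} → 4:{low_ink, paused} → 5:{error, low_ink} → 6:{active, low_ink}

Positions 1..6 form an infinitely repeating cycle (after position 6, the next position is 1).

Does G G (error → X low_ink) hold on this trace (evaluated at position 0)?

G (error → X low_ink) must hold at every position from 0 onward. It fails at position 0, so G G (error → X low_ink) is false.

Violated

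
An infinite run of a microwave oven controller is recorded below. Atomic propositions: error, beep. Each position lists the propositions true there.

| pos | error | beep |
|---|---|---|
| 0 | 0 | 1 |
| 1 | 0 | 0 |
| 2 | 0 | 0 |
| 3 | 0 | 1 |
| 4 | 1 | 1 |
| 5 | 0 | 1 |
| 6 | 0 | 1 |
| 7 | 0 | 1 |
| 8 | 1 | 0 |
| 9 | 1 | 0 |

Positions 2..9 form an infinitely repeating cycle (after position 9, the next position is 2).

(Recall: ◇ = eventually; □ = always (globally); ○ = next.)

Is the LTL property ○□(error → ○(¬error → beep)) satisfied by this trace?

The position after 0 is 1; □(error → ○(¬error → beep)) is false there.

Does not hold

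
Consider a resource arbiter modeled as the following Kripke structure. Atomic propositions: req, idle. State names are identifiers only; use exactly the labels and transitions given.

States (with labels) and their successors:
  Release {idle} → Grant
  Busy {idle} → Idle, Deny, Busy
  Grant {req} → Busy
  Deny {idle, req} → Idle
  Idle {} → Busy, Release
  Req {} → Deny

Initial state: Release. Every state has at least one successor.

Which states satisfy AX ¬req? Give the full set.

{Grant, Deny, Idle}

States satisfying ¬req: {Release, Busy, Idle, Req}.
States satisfying AX ¬req: {Grant, Deny, Idle}.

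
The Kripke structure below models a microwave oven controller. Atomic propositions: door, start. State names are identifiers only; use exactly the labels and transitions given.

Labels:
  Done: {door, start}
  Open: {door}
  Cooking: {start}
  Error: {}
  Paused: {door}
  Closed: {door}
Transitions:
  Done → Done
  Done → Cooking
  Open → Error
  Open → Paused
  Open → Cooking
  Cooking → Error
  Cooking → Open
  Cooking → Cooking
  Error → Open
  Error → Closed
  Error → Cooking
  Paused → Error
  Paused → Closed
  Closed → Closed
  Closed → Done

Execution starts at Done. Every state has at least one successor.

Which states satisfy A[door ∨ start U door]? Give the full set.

{Done, Open, Paused, Closed}

States satisfying door ∨ start: {Done, Open, Cooking, Paused, Closed}.
States satisfying door: {Done, Open, Paused, Closed}.
States satisfying A[door ∨ start U door]: {Done, Open, Paused, Closed}.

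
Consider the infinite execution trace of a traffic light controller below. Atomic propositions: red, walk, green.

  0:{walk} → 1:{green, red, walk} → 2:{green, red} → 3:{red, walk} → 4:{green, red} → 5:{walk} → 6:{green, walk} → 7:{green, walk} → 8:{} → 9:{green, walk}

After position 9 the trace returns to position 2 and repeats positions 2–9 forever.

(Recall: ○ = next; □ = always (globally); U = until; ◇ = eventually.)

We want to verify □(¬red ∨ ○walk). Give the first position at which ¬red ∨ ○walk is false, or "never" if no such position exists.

1

Check ¬red ∨ ○walk at each position in order: 0 ✓.
At position 1 the labels are {green, red, walk} and the next position 2 has {green, red}, so ¬red ∨ ○walk is false there. This is the first violation.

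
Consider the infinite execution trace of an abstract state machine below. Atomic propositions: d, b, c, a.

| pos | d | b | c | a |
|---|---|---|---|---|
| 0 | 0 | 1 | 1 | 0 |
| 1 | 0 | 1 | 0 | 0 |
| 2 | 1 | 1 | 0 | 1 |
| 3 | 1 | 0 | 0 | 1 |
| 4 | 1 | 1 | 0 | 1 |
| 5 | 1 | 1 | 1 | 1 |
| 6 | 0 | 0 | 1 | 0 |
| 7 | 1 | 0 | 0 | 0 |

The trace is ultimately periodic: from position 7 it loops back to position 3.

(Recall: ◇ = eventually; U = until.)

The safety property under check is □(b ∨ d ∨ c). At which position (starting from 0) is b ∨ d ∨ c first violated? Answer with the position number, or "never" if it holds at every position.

never

b ∨ d ∨ c holds at every position 0..7, and those are all the positions the trace ever visits, so the invariant □(b ∨ d ∨ c) is never violated.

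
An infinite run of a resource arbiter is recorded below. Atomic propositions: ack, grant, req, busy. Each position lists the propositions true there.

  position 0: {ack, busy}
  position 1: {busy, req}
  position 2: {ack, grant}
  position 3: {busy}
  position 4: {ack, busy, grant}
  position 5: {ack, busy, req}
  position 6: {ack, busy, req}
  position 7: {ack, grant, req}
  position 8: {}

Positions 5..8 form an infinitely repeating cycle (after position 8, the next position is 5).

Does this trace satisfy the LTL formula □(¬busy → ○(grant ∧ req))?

No

¬busy → ○(grant ∧ req) must hold at every position from 0 onward. It fails at position 2, so □(¬busy → ○(grant ∧ req)) is false.
Positions where ¬busy holds: 2, 7, 8.
Check ○(grant ∧ req) at each: 2→fails, 7→fails, 8→fails.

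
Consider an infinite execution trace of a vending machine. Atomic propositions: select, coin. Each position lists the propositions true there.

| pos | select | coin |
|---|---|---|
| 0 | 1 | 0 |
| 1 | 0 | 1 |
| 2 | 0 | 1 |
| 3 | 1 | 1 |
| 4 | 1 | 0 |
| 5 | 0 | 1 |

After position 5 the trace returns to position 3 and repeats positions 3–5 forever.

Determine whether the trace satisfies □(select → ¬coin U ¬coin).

No

select → ¬coin U ¬coin must hold at every position from 0 onward. It fails at position 3, so □(select → ¬coin U ¬coin) is false.
Positions where select holds: 0, 3, 4.
Check ¬coin U ¬coin at each: 0→ok, 3→fails, 4→ok.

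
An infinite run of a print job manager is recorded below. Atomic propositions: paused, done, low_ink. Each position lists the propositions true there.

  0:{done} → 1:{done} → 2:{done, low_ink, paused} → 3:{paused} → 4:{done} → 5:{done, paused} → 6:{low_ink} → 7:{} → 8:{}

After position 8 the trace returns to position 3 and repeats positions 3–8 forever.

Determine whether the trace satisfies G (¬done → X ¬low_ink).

¬done → X ¬low_ink holds at every position 0..8, and those are all positions ever visited, so G (¬done → X ¬low_ink) holds.
Positions where ¬done holds: 3, 6, 7, 8.
Check X ¬low_ink at each: 3→ok, 6→ok, 7→ok, 8→ok.

Holds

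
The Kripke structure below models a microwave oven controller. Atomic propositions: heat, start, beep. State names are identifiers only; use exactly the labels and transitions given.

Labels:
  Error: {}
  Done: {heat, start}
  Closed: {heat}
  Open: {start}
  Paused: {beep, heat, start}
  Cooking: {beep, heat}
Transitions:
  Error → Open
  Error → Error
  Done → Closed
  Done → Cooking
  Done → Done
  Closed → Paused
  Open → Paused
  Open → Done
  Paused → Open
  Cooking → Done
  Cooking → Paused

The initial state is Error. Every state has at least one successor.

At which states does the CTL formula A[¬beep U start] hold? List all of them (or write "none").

{Done, Closed, Open, Paused}

States satisfying ¬beep: {Error, Done, Closed, Open}.
States satisfying start: {Done, Open, Paused}.
States satisfying A[¬beep U start]: {Done, Closed, Open, Paused}.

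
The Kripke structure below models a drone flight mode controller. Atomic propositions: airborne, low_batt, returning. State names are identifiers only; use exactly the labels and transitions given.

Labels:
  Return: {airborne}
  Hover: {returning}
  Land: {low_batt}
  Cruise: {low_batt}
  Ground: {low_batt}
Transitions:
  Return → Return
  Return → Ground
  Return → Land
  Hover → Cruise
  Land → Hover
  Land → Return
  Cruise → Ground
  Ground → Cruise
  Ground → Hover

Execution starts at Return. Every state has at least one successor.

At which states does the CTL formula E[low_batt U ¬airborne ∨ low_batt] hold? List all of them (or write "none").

States satisfying low_batt: {Land, Cruise, Ground}.
States satisfying ¬airborne ∨ low_batt: {Hover, Land, Cruise, Ground}.
States satisfying E[low_batt U ¬airborne ∨ low_batt]: {Hover, Land, Cruise, Ground}.

{Hover, Land, Cruise, Ground}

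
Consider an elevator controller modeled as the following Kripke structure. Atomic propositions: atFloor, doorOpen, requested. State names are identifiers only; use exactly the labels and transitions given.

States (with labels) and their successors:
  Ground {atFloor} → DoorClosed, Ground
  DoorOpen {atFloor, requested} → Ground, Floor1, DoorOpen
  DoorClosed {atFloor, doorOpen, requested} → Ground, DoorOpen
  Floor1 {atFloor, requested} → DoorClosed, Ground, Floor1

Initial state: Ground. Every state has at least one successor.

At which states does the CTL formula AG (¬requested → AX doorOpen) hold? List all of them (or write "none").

States satisfying ¬requested → AX doorOpen: {DoorOpen, DoorClosed, Floor1}.
States satisfying AG (¬requested → AX doorOpen): ∅.

none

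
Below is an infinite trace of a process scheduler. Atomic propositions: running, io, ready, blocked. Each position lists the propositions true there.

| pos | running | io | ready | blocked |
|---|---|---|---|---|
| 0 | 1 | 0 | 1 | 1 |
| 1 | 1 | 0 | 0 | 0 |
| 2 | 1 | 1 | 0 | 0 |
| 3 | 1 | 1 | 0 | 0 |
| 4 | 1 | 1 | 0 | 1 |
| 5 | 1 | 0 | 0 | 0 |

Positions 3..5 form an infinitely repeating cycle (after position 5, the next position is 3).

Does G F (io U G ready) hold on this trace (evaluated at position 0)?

F (io U G ready) must hold at every position from 0 onward. It fails at position 0, so G F (io U G ready) is false.

No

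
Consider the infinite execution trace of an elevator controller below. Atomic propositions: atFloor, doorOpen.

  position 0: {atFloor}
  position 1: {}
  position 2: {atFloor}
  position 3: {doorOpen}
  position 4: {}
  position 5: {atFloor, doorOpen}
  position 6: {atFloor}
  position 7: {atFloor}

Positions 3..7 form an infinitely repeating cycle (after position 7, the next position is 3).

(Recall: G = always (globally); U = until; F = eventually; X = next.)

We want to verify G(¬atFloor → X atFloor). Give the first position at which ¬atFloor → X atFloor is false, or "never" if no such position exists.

3

Check ¬atFloor → X atFloor at each position in order: 0 ✓, 1 ✓, 2 ✓.
At position 3 the labels are {doorOpen} and the next position 4 has {}, so ¬atFloor → X atFloor is false there. This is the first violation.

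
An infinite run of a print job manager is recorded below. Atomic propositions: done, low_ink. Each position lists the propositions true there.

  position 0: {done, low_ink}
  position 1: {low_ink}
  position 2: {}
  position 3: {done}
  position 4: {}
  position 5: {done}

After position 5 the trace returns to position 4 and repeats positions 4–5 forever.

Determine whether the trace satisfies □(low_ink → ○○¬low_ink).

Holds

low_ink → ○○¬low_ink holds at every position 0..5, and those are all positions ever visited, so □(low_ink → ○○¬low_ink) holds.
Positions where low_ink holds: 0, 1.
Check ○○¬low_ink at each: 0→ok, 1→ok.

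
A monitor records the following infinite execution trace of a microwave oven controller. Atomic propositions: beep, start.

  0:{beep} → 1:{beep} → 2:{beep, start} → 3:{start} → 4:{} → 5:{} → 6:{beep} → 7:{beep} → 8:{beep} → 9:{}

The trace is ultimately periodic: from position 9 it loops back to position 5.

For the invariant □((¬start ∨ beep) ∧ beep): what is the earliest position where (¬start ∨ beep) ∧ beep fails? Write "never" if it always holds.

3

Check (¬start ∨ beep) ∧ beep at each position in order: 0 ✓, 1 ✓, 2 ✓.
At position 3 the labels are {start}, so (¬start ∨ beep) ∧ beep is false there. This is the first violation.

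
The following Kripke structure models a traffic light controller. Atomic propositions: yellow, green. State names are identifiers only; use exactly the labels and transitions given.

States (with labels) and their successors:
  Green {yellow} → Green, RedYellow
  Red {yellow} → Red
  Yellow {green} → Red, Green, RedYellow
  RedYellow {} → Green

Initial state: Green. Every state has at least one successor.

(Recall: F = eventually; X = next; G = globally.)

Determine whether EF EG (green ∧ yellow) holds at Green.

States satisfying EG (green ∧ yellow): ∅.
States satisfying EF EG (green ∧ yellow): ∅.
No suitable path/successor from Green witnesses the formula.
Green ∉ Sat(EF EG (green ∧ yellow)).

Violated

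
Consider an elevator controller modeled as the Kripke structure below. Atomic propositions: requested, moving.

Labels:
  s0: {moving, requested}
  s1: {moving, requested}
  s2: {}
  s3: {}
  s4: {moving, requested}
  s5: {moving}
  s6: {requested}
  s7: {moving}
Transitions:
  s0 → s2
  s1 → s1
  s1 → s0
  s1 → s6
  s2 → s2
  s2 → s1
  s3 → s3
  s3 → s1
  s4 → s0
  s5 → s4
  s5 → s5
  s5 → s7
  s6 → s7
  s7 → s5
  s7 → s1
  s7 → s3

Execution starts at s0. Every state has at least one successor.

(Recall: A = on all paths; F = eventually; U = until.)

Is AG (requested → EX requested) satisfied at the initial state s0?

States satisfying requested → EX requested: {s1, s2, s3, s4, s5, s7}.
States satisfying AG (requested → EX requested): ∅.
s0 is reachable from s0 and violates requested → EX requested, so AG fails at s0.
s0 ∉ Sat(AG (requested → EX requested)).

Does not hold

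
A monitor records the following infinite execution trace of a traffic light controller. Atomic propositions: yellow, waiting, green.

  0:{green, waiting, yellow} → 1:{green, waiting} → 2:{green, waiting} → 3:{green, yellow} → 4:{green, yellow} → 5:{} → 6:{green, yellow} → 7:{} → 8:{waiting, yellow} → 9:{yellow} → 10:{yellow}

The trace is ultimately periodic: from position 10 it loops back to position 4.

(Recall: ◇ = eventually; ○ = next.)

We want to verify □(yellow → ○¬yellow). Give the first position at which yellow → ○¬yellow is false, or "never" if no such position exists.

Check yellow → ○¬yellow at each position in order: 0 ✓, 1 ✓, 2 ✓.
At position 3 the labels are {green, yellow} and the next position 4 has {green, yellow}, so yellow → ○¬yellow is false there. This is the first violation.

3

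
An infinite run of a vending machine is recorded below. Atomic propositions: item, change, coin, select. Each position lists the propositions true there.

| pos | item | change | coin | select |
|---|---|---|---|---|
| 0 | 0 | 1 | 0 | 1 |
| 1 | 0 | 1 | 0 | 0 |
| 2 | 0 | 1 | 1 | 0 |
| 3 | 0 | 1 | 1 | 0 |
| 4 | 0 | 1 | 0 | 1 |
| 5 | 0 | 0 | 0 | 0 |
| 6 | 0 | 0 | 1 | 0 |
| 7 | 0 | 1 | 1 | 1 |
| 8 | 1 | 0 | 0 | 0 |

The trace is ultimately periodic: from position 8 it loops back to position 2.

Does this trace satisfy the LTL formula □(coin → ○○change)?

coin → ○○change must hold at every position from 0 onward. It fails at position 3, so □(coin → ○○change) is false.
Positions where coin holds: 2, 3, 6, 7.
Check ○○change at each: 2→ok, 3→fails, 6→fails, 7→ok.

Violated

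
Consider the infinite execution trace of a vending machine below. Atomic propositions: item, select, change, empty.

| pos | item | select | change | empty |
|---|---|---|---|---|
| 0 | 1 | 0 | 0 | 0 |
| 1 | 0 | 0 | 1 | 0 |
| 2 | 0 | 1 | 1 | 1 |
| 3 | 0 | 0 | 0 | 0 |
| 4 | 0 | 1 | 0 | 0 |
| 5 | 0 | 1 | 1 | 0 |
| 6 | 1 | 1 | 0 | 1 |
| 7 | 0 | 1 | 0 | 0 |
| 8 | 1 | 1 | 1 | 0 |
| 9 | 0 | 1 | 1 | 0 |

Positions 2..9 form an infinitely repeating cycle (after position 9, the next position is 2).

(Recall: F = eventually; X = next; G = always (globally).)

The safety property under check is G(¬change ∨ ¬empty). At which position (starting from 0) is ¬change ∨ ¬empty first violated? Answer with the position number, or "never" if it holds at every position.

Check ¬change ∨ ¬empty at each position in order: 0 ✓, 1 ✓.
At position 2 the labels are {change, empty, select}, so ¬change ∨ ¬empty is false there. This is the first violation.

2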